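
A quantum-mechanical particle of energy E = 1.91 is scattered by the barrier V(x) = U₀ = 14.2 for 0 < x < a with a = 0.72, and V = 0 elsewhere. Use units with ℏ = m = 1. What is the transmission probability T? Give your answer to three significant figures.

Since E < U₀ the interior solution is evanescent with decay constant κ = √(2m(U₀ − E))/ℏ = 4.958.
κa = 3.570, sinh(κa) = 17.74.
Matching ψ, ψ′ at both faces gives T = [1 + U₀² sinh²(κa) / (4E(U₀ − E))]⁻¹ = 1/676.7 = 0.00148.

T = 0.00148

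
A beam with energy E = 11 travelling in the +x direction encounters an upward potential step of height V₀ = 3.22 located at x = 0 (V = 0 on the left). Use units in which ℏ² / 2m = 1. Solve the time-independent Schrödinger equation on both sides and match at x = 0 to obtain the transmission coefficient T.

T = 0.993

The wavenumbers are k₁ = √(2mE)/ℏ = 3.317 on the left and k₂ = √(2m(E − V₀))/ℏ = 2.789 on the right.
Continuity of ψ and ψ′ at the step yields the reflection amplitude r = (k₁ − k₂)/(k₁ + k₂) = 0.08637; thus R = |r|² = 0.007460, T = 0.9925.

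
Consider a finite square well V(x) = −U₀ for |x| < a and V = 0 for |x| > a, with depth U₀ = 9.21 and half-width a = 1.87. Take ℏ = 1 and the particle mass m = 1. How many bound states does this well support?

N = 6

The dimensionless depth is z₀ = a√(2mU₀)/ℏ = 1.87 × √(18.42) = 8.026.
The even/odd transcendental equations gain one root per π/2 in z₀, giving N = 1 + ⌊2z₀/π⌋ = 1 + ⌊5.109⌋ = 6.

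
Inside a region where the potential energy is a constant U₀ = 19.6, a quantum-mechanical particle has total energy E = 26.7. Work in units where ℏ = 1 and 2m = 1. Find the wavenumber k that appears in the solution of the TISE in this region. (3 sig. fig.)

With E > U₀ the solution is oscillatory, ψ ∝ e^{±ikx} with k = √(2m(E − U₀))/ℏ.
k = √(2 × 0.5 × 7.1) = 2.665.

k = 2.66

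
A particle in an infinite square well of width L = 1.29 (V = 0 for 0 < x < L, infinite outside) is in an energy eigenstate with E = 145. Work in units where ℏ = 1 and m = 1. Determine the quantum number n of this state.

For an infinite well E_n = n²π²ℏ²/(2mL²), so n = (L/πℏ)√(2mE).
n = (1.29/π) × √(2 × 1 × 145) = 6.993 → n = 7.

n = 7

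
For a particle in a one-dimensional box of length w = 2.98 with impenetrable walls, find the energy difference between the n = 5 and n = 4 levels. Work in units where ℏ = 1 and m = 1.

E_n = n²π²ℏ²/(2mw²), so ΔE = (5² − 4²) π²ℏ²/(2mw²).
ΔE = 9 × π² / (2 × 1 × 2.98²) = 5.001.

ΔE = 5.00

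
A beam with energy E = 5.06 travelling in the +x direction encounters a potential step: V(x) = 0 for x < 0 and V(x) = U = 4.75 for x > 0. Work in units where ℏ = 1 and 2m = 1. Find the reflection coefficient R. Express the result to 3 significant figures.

The wavenumbers are k₁ = √(2mE)/ℏ = 2.249 on the left and k₂ = √(2m(E − U))/ℏ = 0.5568 on the right.
Matching ψ and ψ′ at x = 0 gives r = (k₁ − k₂)/(k₁ + k₂), so R = r² = 0.3638 and T = 1 − R = 0.6362.

R = 0.364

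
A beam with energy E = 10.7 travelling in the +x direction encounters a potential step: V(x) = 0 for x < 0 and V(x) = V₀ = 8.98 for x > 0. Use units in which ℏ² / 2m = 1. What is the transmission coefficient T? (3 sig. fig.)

The wavenumbers are k₁ = √(2mE)/ℏ = 3.271 on the left and k₂ = √(2m(E − V₀))/ℏ = 1.311 on the right.
Matching ψ and ψ′ at x = 0 gives r = (k₁ − k₂)/(k₁ + k₂), so R = r² = 0.1829 and T = 1 − R = 0.8171.

T = 0.817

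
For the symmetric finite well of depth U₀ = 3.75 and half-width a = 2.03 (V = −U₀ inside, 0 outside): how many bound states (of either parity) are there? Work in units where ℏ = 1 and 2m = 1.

N = 3

Define the well-strength parameter z₀ = (a/ℏ)√(2mU₀) = 2.03 × √(2·0.5·3.75) = 3.931.
The even/odd transcendental equations gain one root per π/2 in z₀, giving N = 1 + ⌊2z₀/π⌋ = 1 + ⌊2.503⌋ = 3.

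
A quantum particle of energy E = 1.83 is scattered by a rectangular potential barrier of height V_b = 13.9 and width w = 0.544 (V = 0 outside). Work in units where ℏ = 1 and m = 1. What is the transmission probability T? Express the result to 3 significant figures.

T = 0.00873

E < V_b: inside the barrier ψ ∝ e^{±κx} with κ = √(2m(V_b − E))/ℏ = 4.913.
κw = 2.673, sinh(κw) = 7.206.
Matching ψ, ψ′ at both faces gives T = [1 + V_b² sinh²(κw) / (4E(V_b − E))]⁻¹ = 1/114.5 = 0.00873.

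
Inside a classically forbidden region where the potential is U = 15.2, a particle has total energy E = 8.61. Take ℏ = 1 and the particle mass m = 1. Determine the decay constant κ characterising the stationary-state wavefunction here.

Since E < U the TISE in this region is ψ'' = κ²ψ with κ = √(2m(U − E))/ℏ.
κ = √(2 × 1 × 6.59) = 3.630.

κ = 3.63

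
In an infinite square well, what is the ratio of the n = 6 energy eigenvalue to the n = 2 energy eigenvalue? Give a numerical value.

9

E_n = n²π²ℏ²/(2mL²) so the ratio is n₂²/n₁² = 36/4 = 9.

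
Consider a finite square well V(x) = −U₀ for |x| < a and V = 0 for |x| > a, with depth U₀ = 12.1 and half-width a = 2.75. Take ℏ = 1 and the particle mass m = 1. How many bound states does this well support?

Define the well-strength parameter z₀ = (a/ℏ)√(2mU₀) = 2.75 × √(2·1·12.1) = 13.53.
The even/odd transcendental equations gain one root per π/2 in z₀, giving N = 1 + ⌊2z₀/π⌋ = 1 + ⌊8.612⌋ = 9.

N = 9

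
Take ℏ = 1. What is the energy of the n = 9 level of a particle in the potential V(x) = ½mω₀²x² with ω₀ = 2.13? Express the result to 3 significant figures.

The oscillator eigenvalues are E_n = ℏω₀(n + ½), so E_9 = 2.13 × 9.5 = 20.24.

E = 20.2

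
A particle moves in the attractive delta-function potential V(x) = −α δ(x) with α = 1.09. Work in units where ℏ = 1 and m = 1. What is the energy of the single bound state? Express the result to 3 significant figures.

E = -0.594

For x ≠ 0 the bound state is ψ ∝ e^{−κ|x|}; integrating the TISE across the delta gives the cusp condition 2κ = 2mα/ℏ², so κ = 1.090.
Then E = −ℏ²κ²/(2m) = −mα²/(2ℏ²) = -0.5941.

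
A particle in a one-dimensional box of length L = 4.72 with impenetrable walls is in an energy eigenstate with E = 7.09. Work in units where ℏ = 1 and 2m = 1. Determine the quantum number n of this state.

For an infinite well E_n = n²π²ℏ²/(2mL²), so n = (L/πℏ)√(2mE).
n = (4.72/π) × √(2 × 0.5 × 7.09) = 4.001 → n = 4.

n = 4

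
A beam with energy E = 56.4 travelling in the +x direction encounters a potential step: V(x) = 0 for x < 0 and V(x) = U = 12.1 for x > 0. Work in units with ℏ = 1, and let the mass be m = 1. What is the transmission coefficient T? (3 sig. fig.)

On each side the TISE gives plane waves with k = √(2m(E − V))/ℏ: k₁ = √(2·1·56.4) = 10.62, k₂ = √(2·1·44.3) = 9.413.
Matching ψ and ψ′ at x = 0 gives r = (k₁ − k₂)/(k₁ + k₂), so R = r² = 0.003636 and T = 1 − R = 0.9964.

T = 0.996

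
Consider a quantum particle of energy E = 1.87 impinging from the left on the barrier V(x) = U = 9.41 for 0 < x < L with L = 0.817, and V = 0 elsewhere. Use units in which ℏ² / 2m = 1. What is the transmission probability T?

T = 0.0285

E < U: inside the barrier ψ ∝ e^{±κx} with κ = √(2m(U − E))/ℏ = 2.746.
κL = 2.243, sinh(κL) = 4.660.
Matching ψ, ψ′ at both faces gives T = [1 + U² sinh²(κL) / (4E(U − E))]⁻¹ = 1/35.09 = 0.0285.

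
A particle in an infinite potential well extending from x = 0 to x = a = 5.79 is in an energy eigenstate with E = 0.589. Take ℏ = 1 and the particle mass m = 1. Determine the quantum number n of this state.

From E_n = n²π²ℏ²/(2ma²) invert to n = √(2ma²E)/(πℏ).
n = (5.79/π) × √(2 × 1 × 0.589) = 2.000 → n = 2.

n = 2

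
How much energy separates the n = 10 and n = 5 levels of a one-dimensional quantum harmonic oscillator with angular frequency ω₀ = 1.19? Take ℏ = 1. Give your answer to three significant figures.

E_n = ℏω₀(n + ½), so ΔE = (10 − 5) ℏω₀ = 5 × 1.19 = 5.950.

ΔE = 5.95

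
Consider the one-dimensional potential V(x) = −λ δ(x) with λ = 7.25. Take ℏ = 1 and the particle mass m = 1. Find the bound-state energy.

For x ≠ 0 the bound state is ψ ∝ e^{−κ|x|}; integrating the TISE across the delta gives the cusp condition 2κ = 2mλ/ℏ², so κ = 7.250.
Then E = −ℏ²κ²/(2m) = −mλ²/(2ℏ²) = -26.28.

E = -26.3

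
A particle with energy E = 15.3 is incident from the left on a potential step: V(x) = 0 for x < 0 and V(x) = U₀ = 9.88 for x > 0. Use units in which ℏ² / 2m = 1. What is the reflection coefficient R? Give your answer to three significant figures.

On each side the TISE gives plane waves with k = √(2m(E − V))/ℏ: k₁ = √(2·½·15.3) = 3.912, k₂ = √(2·½·5.42) = 2.328.
Matching ψ and ψ′ at x = 0 gives r = (k₁ − k₂)/(k₁ + k₂), so R = r² = 0.06440 and T = 1 − R = 0.9356.

R = 0.0644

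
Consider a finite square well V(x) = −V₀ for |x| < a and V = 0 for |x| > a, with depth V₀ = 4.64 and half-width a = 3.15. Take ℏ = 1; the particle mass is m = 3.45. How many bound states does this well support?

The dimensionless depth is z₀ = a√(2mV₀)/ℏ = 3.15 × √(32.02) = 17.82.
A new bound state (alternating even/odd) appears each time z₀ passes a multiple of π/2, so N = ⌊2z₀/π⌋ + 1 = ⌊11.35⌋ + 1 = 12.

N = 12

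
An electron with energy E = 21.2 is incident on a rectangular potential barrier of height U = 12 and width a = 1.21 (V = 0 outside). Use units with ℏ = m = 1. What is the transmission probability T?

Above the barrier the interior wavenumber is k₂ = √(2m(E − U))/ℏ = 4.290, giving phase k₂a = 5.190.
Matching at both interfaces gives T⁻¹ = 1 + U² sin²(k₂a) / [4E(E − U)] = 1.146, hence T = 0.873.

T = 0.873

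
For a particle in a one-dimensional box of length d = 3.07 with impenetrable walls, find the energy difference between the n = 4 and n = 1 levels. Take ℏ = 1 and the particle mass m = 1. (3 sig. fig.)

E_n = n²π²ℏ²/(2md²), so ΔE = (4² − 1²) π²ℏ²/(2md²).
ΔE = 15 × π² / (2 × 1 × 3.07²) = 7.854.

ΔE = 7.85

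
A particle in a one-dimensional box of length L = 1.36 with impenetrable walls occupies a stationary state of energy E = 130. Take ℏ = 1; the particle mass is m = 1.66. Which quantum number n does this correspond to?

n = 9

From E_n = n²π²ℏ²/(2mL²) invert to n = √(2mL²E)/(πℏ).
n = (1.36/π) × √(2 × 1.66 × 130) = 8.994 → n = 9.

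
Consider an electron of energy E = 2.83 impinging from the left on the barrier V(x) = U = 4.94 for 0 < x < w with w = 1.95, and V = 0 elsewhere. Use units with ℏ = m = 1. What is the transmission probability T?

T = 0.00130

E < U: inside the barrier ψ ∝ e^{±κx} with κ = √(2m(U − E))/ℏ = 2.054.
κw = 4.006, sinh(κw) = 27.45.
Matching ψ, ψ′ at both faces gives T = [1 + U² sinh²(κw) / (4E(U − E))]⁻¹ = 1/770.8 = 0.00130.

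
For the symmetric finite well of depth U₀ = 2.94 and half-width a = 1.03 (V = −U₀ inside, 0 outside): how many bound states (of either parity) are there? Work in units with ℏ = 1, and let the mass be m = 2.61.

N = 3

Define the well-strength parameter z₀ = (a/ℏ)√(2mU₀) = 1.03 × √(2·2.61·2.94) = 4.035.
A new bound state (alternating even/odd) appears each time z₀ passes a multiple of π/2, so N = ⌊2z₀/π⌋ + 1 = ⌊2.569⌋ + 1 = 3.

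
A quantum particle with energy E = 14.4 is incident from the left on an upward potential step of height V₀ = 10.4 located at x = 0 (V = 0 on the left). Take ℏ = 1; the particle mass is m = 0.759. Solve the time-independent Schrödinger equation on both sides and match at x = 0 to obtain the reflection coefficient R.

R = 0.0959

The wavenumbers are k₁ = √(2mE)/ℏ = 4.675 on the left and k₂ = √(2m(E − V₀))/ℏ = 2.464 on the right.
Matching ψ and ψ′ at x = 0 gives r = (k₁ − k₂)/(k₁ + k₂), so R = r² = 0.09593 and T = 1 − R = 0.9041.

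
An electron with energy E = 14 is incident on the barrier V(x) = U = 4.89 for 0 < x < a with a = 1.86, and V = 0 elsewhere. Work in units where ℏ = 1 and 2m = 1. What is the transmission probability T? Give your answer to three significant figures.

T = 0.982

Above the barrier the interior wavenumber is k₂ = √(2m(E − U))/ℏ = 3.018, giving phase k₂a = 5.614.
T = [1 + U² sin²(k₂a) / (4E(E − U))]⁻¹ = 1/1.018 = 0.982.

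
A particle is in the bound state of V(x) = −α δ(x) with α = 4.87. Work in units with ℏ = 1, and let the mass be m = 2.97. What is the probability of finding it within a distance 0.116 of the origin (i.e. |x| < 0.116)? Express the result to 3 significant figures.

P = 0.965

The normalised bound state is ψ = √κ e^{−κ|x|} with κ = mα/ℏ² = 14.46.
P(|x| < d) = ∫_{−d}^{d} κ e^{−2κ|x|} dx = 1 − e^{−2κd} = 1 − e^{−3.356} = 0.9651.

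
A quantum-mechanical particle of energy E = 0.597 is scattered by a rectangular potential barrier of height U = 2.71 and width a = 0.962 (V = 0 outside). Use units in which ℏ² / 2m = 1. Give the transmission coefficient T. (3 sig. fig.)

Since E < U the interior solution is evanescent with decay constant κ = √(2m(U − E))/ℏ = 1.454.
κa = 1.398, sinh(κa) = 1.901.
The exact tunnelling result is T⁻¹ = 1 + U² sinh²(κa) / [4E(U − E)] = 6.259, so T = 0.160.

T = 0.160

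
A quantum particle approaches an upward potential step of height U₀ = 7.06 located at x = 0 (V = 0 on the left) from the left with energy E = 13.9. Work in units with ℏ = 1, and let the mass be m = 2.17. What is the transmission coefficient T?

T = 0.969

The wavenumbers are k₁ = √(2mE)/ℏ = 7.767 on the left and k₂ = √(2m(E − U₀))/ℏ = 5.448 on the right.
Matching ψ and ψ′ at x = 0 gives r = (k₁ − k₂)/(k₁ + k₂), so R = r² = 0.03078 and T = 1 − R = 0.9692.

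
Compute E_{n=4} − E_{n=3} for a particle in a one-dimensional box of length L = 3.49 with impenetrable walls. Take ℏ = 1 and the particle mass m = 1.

ΔE = 2.84

E_n = n²π²ℏ²/(2mL²), so ΔE = (4² − 3²) π²ℏ²/(2mL²).
ΔE = 7 × π² / (2 × 1 × 3.49²) = 2.836.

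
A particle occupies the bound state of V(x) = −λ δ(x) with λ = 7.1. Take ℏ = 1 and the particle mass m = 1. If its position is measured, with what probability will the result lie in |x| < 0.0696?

P = 0.628

The normalised bound state is ψ = √κ e^{−κ|x|} with κ = mλ/ℏ² = 7.100.
P(|x| < d) = ∫_{−d}^{d} κ e^{−2κ|x|} dx = 1 − e^{−2κd} = 1 − e^{−0.9883} = 0.6278.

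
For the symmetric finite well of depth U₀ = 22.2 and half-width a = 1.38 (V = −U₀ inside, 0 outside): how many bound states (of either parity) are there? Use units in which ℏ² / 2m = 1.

N = 5

The dimensionless depth is z₀ = a√(2mU₀)/ℏ = 1.38 × √(22.20) = 6.502.
A new bound state (alternating even/odd) appears each time z₀ passes a multiple of π/2, so N = ⌊2z₀/π⌋ + 1 = ⌊4.139⌋ + 1 = 5.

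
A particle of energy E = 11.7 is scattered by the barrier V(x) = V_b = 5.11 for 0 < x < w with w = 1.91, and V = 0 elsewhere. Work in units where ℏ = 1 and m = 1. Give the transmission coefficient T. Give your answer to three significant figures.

T = 0.970

Above the barrier the interior wavenumber is k₂ = √(2m(E − V_b))/ℏ = 3.630, giving phase k₂w = 6.934.
T = [1 + V_b² sin²(k₂w) / (4E(E − V_b))]⁻¹ = 1/1.031 = 0.970.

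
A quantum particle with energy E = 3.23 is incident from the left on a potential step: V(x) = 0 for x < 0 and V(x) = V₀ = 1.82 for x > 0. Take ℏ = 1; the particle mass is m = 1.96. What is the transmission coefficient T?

T = 0.958

The wavenumbers are k₁ = √(2mE)/ℏ = 3.558 on the left and k₂ = √(2m(E − V₀))/ℏ = 2.351 on the right.
Continuity of ψ and ψ′ at the step yields the reflection amplitude r = (k₁ − k₂)/(k₁ + k₂) = 0.2043; thus R = |r|² = 0.04174, T = 0.9583.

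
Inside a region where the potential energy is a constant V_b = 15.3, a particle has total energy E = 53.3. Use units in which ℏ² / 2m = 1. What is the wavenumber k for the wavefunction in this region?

k = 6.16

With E > V_b the solution is oscillatory, ψ ∝ e^{±ikx} with k = √(2m(E − V_b))/ℏ.
k = √(2 × 0.5 × 38) = 6.164.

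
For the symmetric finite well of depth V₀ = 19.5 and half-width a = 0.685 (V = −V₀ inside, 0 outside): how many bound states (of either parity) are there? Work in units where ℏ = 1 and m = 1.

Define the well-strength parameter z₀ = (a/ℏ)√(2mV₀) = 0.685 × √(2·1·19.5) = 4.278.
The even/odd transcendental equations gain one root per π/2 in z₀, giving N = 1 + ⌊2z₀/π⌋ = 1 + ⌊2.723⌋ = 3.

N = 3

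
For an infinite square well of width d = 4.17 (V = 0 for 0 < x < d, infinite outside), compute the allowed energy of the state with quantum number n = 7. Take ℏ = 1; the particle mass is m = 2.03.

Requiring ψ(0) = ψ(d) = 0 quantises k = nπ/d, hence E_n = ℏ²k²/2m = n²π²ℏ²/(2md²).
E_7 = 7² × π² / (2 × 2.03 × 4.17²) = 6.850.

E = 6.85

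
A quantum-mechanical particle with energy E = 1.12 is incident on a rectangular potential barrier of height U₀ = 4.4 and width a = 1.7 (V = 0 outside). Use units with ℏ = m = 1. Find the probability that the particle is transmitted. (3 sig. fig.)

E < U₀: inside the barrier ψ ∝ e^{±κx} with κ = √(2m(U₀ − E))/ℏ = 2.561.
κa = 4.354, sinh(κa) = 38.89.
Matching ψ, ψ′ at both faces gives T = [1 + U₀² sinh²(κa) / (4E(U₀ − E))]⁻¹ = 1/1994 = 0.000502.

T = 0.000502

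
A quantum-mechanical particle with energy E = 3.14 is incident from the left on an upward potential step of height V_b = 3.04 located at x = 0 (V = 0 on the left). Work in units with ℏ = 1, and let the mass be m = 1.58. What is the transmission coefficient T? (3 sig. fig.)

The wavenumbers are k₁ = √(2mE)/ℏ = 3.150 on the left and k₂ = √(2m(E − V_b))/ℏ = 0.5621 on the right.
Continuity of ψ and ψ′ at the step yields the reflection amplitude r = (k₁ − k₂)/(k₁ + k₂) = 0.6971; thus R = |r|² = 0.4860, T = 0.5140.

T = 0.514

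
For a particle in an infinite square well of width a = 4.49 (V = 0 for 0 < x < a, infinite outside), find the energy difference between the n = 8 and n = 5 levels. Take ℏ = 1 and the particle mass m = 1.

E_n = n²π²ℏ²/(2ma²), so ΔE = (8² − 5²) π²ℏ²/(2ma²).
ΔE = 39 × π² / (2 × 1 × 4.49²) = 9.546.

ΔE = 9.55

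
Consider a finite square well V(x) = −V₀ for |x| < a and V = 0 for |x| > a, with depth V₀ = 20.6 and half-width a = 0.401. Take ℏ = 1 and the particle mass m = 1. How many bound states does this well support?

The dimensionless depth is z₀ = a√(2mV₀)/ℏ = 0.401 × √(41.20) = 2.574.
The even/odd transcendental equations gain one root per π/2 in z₀, giving N = 1 + ⌊2z₀/π⌋ = 1 + ⌊1.639⌋ = 2.

N = 2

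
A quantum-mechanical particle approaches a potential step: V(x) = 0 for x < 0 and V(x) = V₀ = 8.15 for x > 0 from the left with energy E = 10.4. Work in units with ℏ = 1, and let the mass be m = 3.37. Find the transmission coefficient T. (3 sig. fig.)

T = 0.867

The wavenumbers are k₁ = √(2mE)/ℏ = 8.372 on the left and k₂ = √(2m(E − V₀))/ℏ = 3.894 on the right.
Matching ψ and ψ′ at x = 0 gives r = (k₁ − k₂)/(k₁ + k₂), so R = r² = 0.1333 and T = 1 − R = 0.8667.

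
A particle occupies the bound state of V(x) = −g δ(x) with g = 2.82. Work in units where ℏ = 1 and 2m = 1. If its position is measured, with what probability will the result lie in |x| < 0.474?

P = 0.737

The normalised bound state is ψ = √κ e^{−κ|x|} with κ = mg/ℏ² = 1.410.
P(|x| < d) = ∫_{−d}^{d} κ e^{−2κ|x|} dx = 1 − e^{−2κd} = 1 − e^{−1.337} = 0.7373.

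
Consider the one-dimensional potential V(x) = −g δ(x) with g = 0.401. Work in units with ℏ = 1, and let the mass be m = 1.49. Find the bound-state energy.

The bound state is ψ(x) = √κ e^{−κ|x|}. The derivative jump ψ'(0⁺) − ψ'(0⁻) = −(2mg/ℏ²)ψ(0) fixes κ = mg/ℏ² = 0.5975.
Then E = −ℏ²κ²/(2m) = −mg²/(2ℏ²) = -0.1198.

E = -0.120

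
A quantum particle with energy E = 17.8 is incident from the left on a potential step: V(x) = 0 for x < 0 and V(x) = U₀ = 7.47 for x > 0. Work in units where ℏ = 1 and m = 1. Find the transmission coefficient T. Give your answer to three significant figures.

The wavenumbers are k₁ = √(2mE)/ℏ = 5.967 on the left and k₂ = √(2m(E − U₀))/ℏ = 4.545 on the right.
Continuity of ψ and ψ′ at the step yields the reflection amplitude r = (k₁ − k₂)/(k₁ + k₂) = 0.1352; thus R = |r|² = 0.01828, T = 0.9817.

T = 0.982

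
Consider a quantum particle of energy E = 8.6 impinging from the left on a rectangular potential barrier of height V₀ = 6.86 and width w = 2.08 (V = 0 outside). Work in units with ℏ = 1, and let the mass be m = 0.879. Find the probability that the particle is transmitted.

Above the barrier the interior wavenumber is k₂ = √(2m(E − V₀))/ℏ = 1.749, giving phase k₂w = 3.638.
T = [1 + V₀² sin²(k₂w) / (4E(E − V₀))]⁻¹ = 1/1.178 = 0.849.

T = 0.849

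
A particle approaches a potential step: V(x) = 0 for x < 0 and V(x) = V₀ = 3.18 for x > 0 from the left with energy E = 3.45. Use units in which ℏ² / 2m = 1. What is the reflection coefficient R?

R = 0.317

On each side the TISE gives plane waves with k = √(2m(E − V))/ℏ: k₁ = √(2·½·3.45) = 1.857, k₂ = √(2·½·0.27) = 0.5196.
Continuity of ψ and ψ′ at the step yields the reflection amplitude r = (k₁ − k₂)/(k₁ + k₂) = 0.5628; thus R = |r|² = 0.3167, T = 0.6833.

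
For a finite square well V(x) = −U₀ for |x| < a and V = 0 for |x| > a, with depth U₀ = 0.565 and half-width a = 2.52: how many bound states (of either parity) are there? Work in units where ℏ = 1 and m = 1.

N = 2

Define the well-strength parameter z₀ = (a/ℏ)√(2mU₀) = 2.52 × √(2·1·0.565) = 2.679.
A new bound state (alternating even/odd) appears each time z₀ passes a multiple of π/2, so N = ⌊2z₀/π⌋ + 1 = ⌊1.705⌋ + 1 = 2.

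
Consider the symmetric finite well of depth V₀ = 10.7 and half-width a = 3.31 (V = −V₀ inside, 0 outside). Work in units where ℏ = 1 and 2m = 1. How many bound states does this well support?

N = 7

Define the well-strength parameter z₀ = (a/ℏ)√(2mV₀) = 3.31 × √(2·0.5·10.7) = 10.83.
The even/odd transcendental equations gain one root per π/2 in z₀, giving N = 1 + ⌊2z₀/π⌋ = 1 + ⌊6.893⌋ = 7.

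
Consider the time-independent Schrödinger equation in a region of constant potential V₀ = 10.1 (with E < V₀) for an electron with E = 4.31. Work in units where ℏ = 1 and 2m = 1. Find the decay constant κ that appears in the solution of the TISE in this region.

Since E < V₀ the TISE in this region is ψ'' = κ²ψ with κ = √(2m(V₀ − E))/ℏ.
κ = √(2 × 0.5 × 5.79) = 2.406.

κ = 2.41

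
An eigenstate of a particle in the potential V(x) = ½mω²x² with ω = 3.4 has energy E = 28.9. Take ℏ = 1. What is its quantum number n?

n = 8

Invert E_n = (n + ½)ℏω: n = E/ℏω − ½ = 8.000, so n = 8.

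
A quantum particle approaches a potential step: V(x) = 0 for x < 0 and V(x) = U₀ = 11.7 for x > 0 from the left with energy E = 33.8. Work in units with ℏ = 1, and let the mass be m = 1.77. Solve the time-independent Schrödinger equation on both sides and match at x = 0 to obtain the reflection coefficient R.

R = 0.0112

On each side the TISE gives plane waves with k = √(2m(E − V))/ℏ: k₁ = √(2·1.77·33.8) = 10.94, k₂ = √(2·1.77·22.1) = 8.845.
Continuity of ψ and ψ′ at the step yields the reflection amplitude r = (k₁ − k₂)/(k₁ + k₂) = 0.1058; thus R = |r|² = 0.01120, T = 0.9888.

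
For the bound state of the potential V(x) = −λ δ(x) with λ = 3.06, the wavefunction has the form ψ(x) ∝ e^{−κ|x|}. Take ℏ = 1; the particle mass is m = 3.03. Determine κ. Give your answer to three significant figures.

κ = 9.27

Integrating the TISE across x = 0 gives the cusp condition ψ'(0⁺) − ψ'(0⁻) = −(2mλ/ℏ²)ψ(0).
With ψ ∝ e^{−κ|x|} this yields −2κ = −2mλ/ℏ², so κ = mλ/ℏ² = 9.272.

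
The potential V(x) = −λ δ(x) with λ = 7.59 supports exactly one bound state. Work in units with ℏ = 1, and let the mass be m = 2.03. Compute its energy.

For x ≠ 0 the bound state is ψ ∝ e^{−κ|x|}; integrating the TISE across the delta gives the cusp condition 2κ = 2mλ/ℏ², so κ = 15.41.
Then E = −ℏ²κ²/(2m) = −mλ²/(2ℏ²) = -58.47.

E = -58.5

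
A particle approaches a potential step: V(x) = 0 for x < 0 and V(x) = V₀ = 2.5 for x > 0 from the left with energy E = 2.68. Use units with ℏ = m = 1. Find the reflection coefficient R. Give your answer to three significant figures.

R = 0.346

The wavenumbers are k₁ = √(2mE)/ℏ = 2.315 on the left and k₂ = √(2m(E − V₀))/ℏ = 0.6000 on the right.
Continuity of ψ and ψ′ at the step yields the reflection amplitude r = (k₁ − k₂)/(k₁ + k₂) = 0.5884; thus R = |r|² = 0.3462, T = 0.6538.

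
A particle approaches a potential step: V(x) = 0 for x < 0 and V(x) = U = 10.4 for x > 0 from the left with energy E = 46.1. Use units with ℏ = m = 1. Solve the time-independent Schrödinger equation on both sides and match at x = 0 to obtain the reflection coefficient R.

R = 0.00407

The wavenumbers are k₁ = √(2mE)/ℏ = 9.602 on the left and k₂ = √(2m(E − U))/ℏ = 8.450 on the right.
Matching ψ and ψ′ at x = 0 gives r = (k₁ − k₂)/(k₁ + k₂), so R = r² = 0.004074 and T = 1 − R = 0.9959.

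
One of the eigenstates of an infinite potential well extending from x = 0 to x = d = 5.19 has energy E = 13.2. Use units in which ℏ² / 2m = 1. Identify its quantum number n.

For an infinite well E_n = n²π²ℏ²/(2md²), so n = (d/πℏ)√(2mE).
n = (5.19/π) × √(2 × 0.5 × 13.2) = 6.002 → n = 6.

n = 6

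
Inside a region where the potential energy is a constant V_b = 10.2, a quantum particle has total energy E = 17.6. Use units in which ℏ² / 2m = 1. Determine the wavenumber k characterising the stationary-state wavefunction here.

With E > V_b the solution is oscillatory, ψ ∝ e^{±ikx} with k = √(2m(E − V_b))/ℏ.
k = √(2 × 0.5 × 7.4) = 2.720.

k = 2.72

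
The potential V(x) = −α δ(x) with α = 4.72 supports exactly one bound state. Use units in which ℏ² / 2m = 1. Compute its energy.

E = -5.57

The bound state is ψ(x) = √κ e^{−κ|x|}. The derivative jump ψ'(0⁺) − ψ'(0⁻) = −(2mα/ℏ²)ψ(0) fixes κ = mα/ℏ² = 2.360.
Then E = −ℏ²κ²/(2m) = −mα²/(2ℏ²) = -5.570.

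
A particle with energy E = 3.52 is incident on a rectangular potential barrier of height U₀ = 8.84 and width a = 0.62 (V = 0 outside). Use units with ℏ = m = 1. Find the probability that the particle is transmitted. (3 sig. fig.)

T = 0.0650

Since E < U₀ the interior solution is evanescent with decay constant κ = √(2m(U₀ − E))/ℏ = 3.262.
κa = 2.022, sinh(κa) = 3.712.
The exact tunnelling result is T⁻¹ = 1 + U₀² sinh²(κa) / [4E(U₀ − E)] = 15.37, so T = 0.0650.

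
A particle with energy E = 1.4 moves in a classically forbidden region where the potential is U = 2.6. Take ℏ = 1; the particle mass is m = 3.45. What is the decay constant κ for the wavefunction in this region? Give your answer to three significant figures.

Since E < U the TISE in this region is ψ'' = κ²ψ with κ = √(2m(U − E))/ℏ.
κ = √(2 × 3.45 × 1.2) = 2.877.

κ = 2.88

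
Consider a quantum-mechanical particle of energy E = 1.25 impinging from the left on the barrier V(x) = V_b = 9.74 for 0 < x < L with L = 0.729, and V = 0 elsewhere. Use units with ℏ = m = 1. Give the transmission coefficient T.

E < V_b: inside the barrier ψ ∝ e^{±κx} with κ = √(2m(V_b − E))/ℏ = 4.121.
κL = 3.004, sinh(κL) = 10.06.
Matching ψ, ψ′ at both faces gives T = [1 + V_b² sinh²(κL) / (4E(V_b − E))]⁻¹ = 1/227.1 = 0.00440.

T = 0.00440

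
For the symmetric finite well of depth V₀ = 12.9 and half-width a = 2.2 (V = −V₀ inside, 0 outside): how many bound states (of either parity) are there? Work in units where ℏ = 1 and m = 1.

Define the well-strength parameter z₀ = (a/ℏ)√(2mV₀) = 2.2 × √(2·1·12.9) = 11.17.
The even/odd transcendental equations gain one root per π/2 in z₀, giving N = 1 + ⌊2z₀/π⌋ = 1 + ⌊7.114⌋ = 8.

N = 8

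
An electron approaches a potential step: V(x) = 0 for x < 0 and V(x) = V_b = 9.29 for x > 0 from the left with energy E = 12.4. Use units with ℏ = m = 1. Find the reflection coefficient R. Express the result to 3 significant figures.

R = 0.111

The wavenumbers are k₁ = √(2mE)/ℏ = 4.980 on the left and k₂ = √(2m(E − V_b))/ℏ = 2.494 on the right.
Continuity of ψ and ψ′ at the step yields the reflection amplitude r = (k₁ − k₂)/(k₁ + k₂) = 0.3326; thus R = |r|² = 0.1106, T = 0.8894.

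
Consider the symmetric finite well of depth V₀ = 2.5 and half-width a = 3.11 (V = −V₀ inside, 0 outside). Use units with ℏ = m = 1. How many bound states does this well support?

The dimensionless depth is z₀ = a√(2mV₀)/ℏ = 3.11 × √(5.000) = 6.954.
The even/odd transcendental equations gain one root per π/2 in z₀, giving N = 1 + ⌊2z₀/π⌋ = 1 + ⌊4.427⌋ = 5.

N = 5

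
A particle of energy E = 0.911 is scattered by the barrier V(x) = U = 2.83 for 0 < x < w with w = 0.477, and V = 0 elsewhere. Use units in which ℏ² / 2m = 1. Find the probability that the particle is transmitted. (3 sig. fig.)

T = 0.634

Since E < U the interior solution is evanescent with decay constant κ = √(2m(U − E))/ℏ = 1.385.
κw = 0.6608, sinh(κw) = 0.7099.
The exact tunnelling result is T⁻¹ = 1 + U² sinh²(κw) / [4E(U − E)] = 1.577, so T = 0.634.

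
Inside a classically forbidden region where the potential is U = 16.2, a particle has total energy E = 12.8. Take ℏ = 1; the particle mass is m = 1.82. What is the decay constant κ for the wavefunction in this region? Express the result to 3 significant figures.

κ = 3.52

Since E < U the TISE in this region is ψ'' = κ²ψ with κ = √(2m(U − E))/ℏ.
κ = √(2 × 1.82 × 3.4) = 3.518.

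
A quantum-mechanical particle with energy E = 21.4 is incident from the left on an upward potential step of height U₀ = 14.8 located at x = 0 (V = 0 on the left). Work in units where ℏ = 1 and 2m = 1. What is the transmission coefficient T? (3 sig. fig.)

On each side the TISE gives plane waves with k = √(2m(E − V))/ℏ: k₁ = √(2·½·21.4) = 4.626, k₂ = √(2·½·6.6) = 2.569.
Continuity of ψ and ψ′ at the step yields the reflection amplitude r = (k₁ − k₂)/(k₁ + k₂) = 0.2859; thus R = |r|² = 0.08173, T = 0.9183.

T = 0.918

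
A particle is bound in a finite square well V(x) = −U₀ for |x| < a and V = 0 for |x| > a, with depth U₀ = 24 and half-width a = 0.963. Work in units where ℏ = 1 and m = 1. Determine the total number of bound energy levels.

N = 5

The dimensionless depth is z₀ = a√(2mU₀)/ℏ = 0.963 × √(48.00) = 6.672.
A new bound state (alternating even/odd) appears each time z₀ passes a multiple of π/2, so N = ⌊2z₀/π⌋ + 1 = ⌊4.247⌋ + 1 = 5.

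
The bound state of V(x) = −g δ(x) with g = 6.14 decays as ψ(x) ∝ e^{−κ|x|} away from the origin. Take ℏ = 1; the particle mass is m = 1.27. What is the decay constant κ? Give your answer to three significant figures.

Integrating the TISE across x = 0 gives the cusp condition ψ'(0⁺) − ψ'(0⁻) = −(2mg/ℏ²)ψ(0).
With ψ ∝ e^{−κ|x|} this yields −2κ = −2mg/ℏ², so κ = mg/ℏ² = 7.798.

κ = 7.80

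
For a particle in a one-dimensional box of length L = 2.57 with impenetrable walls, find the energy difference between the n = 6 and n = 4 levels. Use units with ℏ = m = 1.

E_n = n²π²ℏ²/(2mL²), so ΔE = (6² − 4²) π²ℏ²/(2mL²).
ΔE = 20 × π² / (2 × 1 × 2.57²) = 14.94.

ΔE = 14.9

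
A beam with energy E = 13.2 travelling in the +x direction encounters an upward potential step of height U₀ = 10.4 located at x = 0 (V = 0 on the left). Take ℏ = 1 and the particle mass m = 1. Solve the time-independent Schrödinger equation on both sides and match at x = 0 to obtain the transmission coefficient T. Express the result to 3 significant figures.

T = 0.864

On each side the TISE gives plane waves with k = √(2m(E − V))/ℏ: k₁ = √(2·1·13.2) = 5.138, k₂ = √(2·1·2.8) = 2.366.
Matching ψ and ψ′ at x = 0 gives r = (k₁ − k₂)/(k₁ + k₂), so R = r² = 0.1364 and T = 1 − R = 0.8636.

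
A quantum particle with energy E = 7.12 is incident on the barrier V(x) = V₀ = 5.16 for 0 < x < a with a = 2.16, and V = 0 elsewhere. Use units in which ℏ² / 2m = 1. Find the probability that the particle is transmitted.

E > V₀: inside the barrier k₂ = √(2m(E − V₀))/ℏ = 1.400, k₂a = 3.024.
Matching at both interfaces gives T⁻¹ = 1 + V₀² sin²(k₂a) / [4E(E − V₀)] = 1.007, hence T = 0.993.

T = 0.993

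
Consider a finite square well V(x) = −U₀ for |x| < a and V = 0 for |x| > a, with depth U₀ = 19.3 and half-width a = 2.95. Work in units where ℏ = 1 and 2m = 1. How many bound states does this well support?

The dimensionless depth is z₀ = a√(2mU₀)/ℏ = 2.95 × √(19.30) = 12.96.
The even/odd transcendental equations gain one root per π/2 in z₀, giving N = 1 + ⌊2z₀/π⌋ = 1 + ⌊8.251⌋ = 9.

N = 9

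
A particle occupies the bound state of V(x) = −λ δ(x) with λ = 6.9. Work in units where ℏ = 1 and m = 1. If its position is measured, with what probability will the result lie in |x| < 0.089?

P = 0.707

The normalised bound state is ψ = √κ e^{−κ|x|} with κ = mλ/ℏ² = 6.900.
P(|x| < d) = ∫_{−d}^{d} κ e^{−2κ|x|} dx = 1 − e^{−2κd} = 1 − e^{−1.228} = 0.7072.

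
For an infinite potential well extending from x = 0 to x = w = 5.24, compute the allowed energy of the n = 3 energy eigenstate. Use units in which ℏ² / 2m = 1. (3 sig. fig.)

E = 3.24

Requiring ψ(0) = ψ(w) = 0 quantises k = nπ/w, hence E_n = ℏ²k²/2m = n²π²ℏ²/(2mw²).
E_3 = 3² × π² / (2 × 0.5 × 5.24²) = 3.235.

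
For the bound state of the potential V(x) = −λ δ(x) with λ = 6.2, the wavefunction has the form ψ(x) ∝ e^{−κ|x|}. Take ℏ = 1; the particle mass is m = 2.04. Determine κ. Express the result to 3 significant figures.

Integrating the TISE across x = 0 gives the cusp condition ψ'(0⁺) − ψ'(0⁻) = −(2mλ/ℏ²)ψ(0).
With ψ ∝ e^{−κ|x|} this yields −2κ = −2mλ/ℏ², so κ = mλ/ℏ² = 12.65.

κ = 12.6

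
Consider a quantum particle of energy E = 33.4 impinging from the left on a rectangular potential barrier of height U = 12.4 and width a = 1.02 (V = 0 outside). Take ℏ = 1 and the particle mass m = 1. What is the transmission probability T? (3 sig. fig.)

T = 0.994

E > U: inside the barrier k₂ = √(2m(E − U))/ℏ = 6.481, k₂a = 6.610.
T = [1 + U² sin²(k₂a) / (4E(E − U))]⁻¹ = 1/1.006 = 0.994.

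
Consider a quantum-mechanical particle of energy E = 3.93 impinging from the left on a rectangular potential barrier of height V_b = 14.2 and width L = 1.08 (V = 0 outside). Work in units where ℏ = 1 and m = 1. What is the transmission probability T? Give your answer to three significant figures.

T = 0.000179

Since E < V_b the interior solution is evanescent with decay constant κ = √(2m(V_b − E))/ℏ = 4.532.
κL = 4.895, sinh(κL) = 66.78.
The exact tunnelling result is T⁻¹ = 1 + V_b² sinh²(κL) / [4E(V_b − E)] = 5572, so T = 0.000179.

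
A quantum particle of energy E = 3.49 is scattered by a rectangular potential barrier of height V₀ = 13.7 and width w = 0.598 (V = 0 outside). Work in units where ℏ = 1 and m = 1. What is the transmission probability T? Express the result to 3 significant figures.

Since E < V₀ the interior solution is evanescent with decay constant κ = √(2m(V₀ − E))/ℏ = 4.519.
κw = 2.702, sinh(κw) = 7.423.
Matching ψ, ψ′ at both faces gives T = [1 + V₀² sinh²(κw) / (4E(V₀ − E))]⁻¹ = 1/73.56 = 0.0136.

T = 0.0136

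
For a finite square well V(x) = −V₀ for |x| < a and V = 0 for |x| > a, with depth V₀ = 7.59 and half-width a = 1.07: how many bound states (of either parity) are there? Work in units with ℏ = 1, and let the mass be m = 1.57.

The dimensionless depth is z₀ = a√(2mV₀)/ℏ = 1.07 × √(23.83) = 5.224.
The even/odd transcendental equations gain one root per π/2 in z₀, giving N = 1 + ⌊2z₀/π⌋ = 1 + ⌊3.325⌋ = 4.

N = 4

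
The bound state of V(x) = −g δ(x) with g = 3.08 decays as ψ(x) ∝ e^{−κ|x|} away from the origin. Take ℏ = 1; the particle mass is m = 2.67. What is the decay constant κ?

Integrate −(ℏ²/2m)ψ'' − gδ(x)ψ = Eψ from −ε to +ε: the ψ'' term gives ψ'(0⁺) − ψ'(0⁻) and the δ term gives −(2mg/ℏ²)ψ(0).
With ψ ∝ e^{−κ|x|} this yields −2κ = −2mg/ℏ², so κ = mg/ℏ² = 8.224.

κ = 8.22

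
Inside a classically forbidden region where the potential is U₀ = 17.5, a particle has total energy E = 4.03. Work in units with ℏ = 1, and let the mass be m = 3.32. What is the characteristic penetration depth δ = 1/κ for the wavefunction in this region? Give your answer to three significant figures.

δ = 0.106

Since E < U₀ the TISE in this region is ψ'' = κ²ψ with κ = √(2m(U₀ − E))/ℏ.
κ = √(2 × 3.32 × 13.47) = 9.457. The penetration depth is δ = 1/κ = 0.106.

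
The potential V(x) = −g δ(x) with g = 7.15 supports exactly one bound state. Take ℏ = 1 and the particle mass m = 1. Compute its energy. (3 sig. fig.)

E = -25.6

The bound state is ψ(x) = √κ e^{−κ|x|}. The derivative jump ψ'(0⁺) − ψ'(0⁻) = −(2mg/ℏ²)ψ(0) fixes κ = mg/ℏ² = 7.150.
Then E = −ℏ²κ²/(2m) = −mg²/(2ℏ²) = -25.56.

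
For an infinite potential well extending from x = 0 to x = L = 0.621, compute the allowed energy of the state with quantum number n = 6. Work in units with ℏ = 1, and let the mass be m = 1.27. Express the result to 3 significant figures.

The infinite-well eigenfunctions ψ_n = √(2/L) sin(nπx/L) vanish at both walls, giving E_n = n²π²ℏ²/(2mL²).
E_6 = 6² × π² / (2 × 1.27 × 0.621²) = 362.7.

E = 363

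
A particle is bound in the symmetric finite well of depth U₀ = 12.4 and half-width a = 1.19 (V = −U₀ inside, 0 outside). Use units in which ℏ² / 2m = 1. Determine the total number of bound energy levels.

Define the well-strength parameter z₀ = (a/ℏ)√(2mU₀) = 1.19 × √(2·0.5·12.4) = 4.190.
The even/odd transcendental equations gain one root per π/2 in z₀, giving N = 1 + ⌊2z₀/π⌋ = 1 + ⌊2.668⌋ = 3.

N = 3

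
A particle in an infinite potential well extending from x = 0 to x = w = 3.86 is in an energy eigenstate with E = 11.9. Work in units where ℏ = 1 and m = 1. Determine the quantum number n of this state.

For an infinite well E_n = n²π²ℏ²/(2mw²), so n = (w/πℏ)√(2mE).
n = (3.86/π) × √(2 × 1 × 11.9) = 5.994 → n = 6.

n = 6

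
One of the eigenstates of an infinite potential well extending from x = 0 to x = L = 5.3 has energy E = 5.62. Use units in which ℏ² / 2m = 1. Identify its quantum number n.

n = 4

From E_n = n²π²ℏ²/(2mL²) invert to n = √(2mL²E)/(πℏ).
n = (5.3/π) × √(2 × 0.5 × 5.62) = 3.999 → n = 4.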